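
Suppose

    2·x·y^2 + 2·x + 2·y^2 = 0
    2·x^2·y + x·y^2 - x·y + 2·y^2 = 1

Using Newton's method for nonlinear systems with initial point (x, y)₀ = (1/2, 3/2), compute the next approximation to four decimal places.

At (1/2, 3/2): F = (7.7500, 4.6250).
Jacobian J = [[2·y^2 + 2, 4·x·y + 4·y], [4·x·y + y^2 - y, 2·x^2 + 2·x·y - x + 4·y]].
At the point, J = [[6.5000, 9.0000], [3.7500, 7.5000]] (det J = 15.0000).
Solving J·Δ = −F gives Δ = (-1.1000, -0.0667).
Then the next iterate is (x, y)₁ = (-0.6000, 1.4333).

(-0.6000, 1.4333)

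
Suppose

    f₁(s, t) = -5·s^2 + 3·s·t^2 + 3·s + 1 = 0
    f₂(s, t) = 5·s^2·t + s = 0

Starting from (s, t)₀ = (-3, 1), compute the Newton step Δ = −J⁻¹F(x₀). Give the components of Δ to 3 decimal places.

(1.852, 0.260)

At (-3, 1): F = (-62.000, 42.000).
Jacobian J = [[-10·s + 3·t^2 + 3, 6·s·t], [10·s·t + 1, 5·s^2]].
At the point, J = [[36.000, -18.000], [-29.000, 45.000]] (det J = 1098.000).
Solving J·Δ = −F gives Δ = (1.852, 0.260).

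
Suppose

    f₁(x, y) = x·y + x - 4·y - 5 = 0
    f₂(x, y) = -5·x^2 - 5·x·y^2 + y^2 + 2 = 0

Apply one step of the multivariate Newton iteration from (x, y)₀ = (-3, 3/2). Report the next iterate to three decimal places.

At (-3, 3/2): F = (-18.500, -7.000).
Jacobian J = [[y + 1, x - 4], [-10·x - 5·y^2, -10·x·y + 2·y]].
At the point, J = [[2.500, -7.000], [18.750, 48.000]] (det J = 251.250).
Solving J·Δ = −F gives Δ = (3.729, -1.311).
Then the next iterate is (x, y)₁ = (0.729, 0.189).

(0.729, 0.189)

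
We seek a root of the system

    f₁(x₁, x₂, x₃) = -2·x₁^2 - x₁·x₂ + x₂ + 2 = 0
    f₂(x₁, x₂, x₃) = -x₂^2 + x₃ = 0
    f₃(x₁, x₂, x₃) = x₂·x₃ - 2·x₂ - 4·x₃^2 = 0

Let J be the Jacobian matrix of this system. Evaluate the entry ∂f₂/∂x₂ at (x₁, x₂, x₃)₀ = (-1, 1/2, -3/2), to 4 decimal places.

∂f₂/∂x₂ = -2·x₂.
At (-1, 1/2, -3/2) this is -1.0000.

-1.0000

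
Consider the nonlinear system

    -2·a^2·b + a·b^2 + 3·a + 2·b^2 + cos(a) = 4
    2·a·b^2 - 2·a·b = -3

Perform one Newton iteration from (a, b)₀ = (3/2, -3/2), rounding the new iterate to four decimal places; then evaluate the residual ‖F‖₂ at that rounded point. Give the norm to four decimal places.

2.7540

At (3/2, -3/2): F = (15.195737, 14.2500).
Jacobian J = [[-4·a·b + b^2 - sin(a) + 3, -2·a^2 + 2·a·b + 4·b], [2·b^2 - 2·b, 4·a·b - 2·a]].
At the point, J = [[13.252505, -15.0000], [7.5000, -12.0000]] (det J = -46.530060).
Solving J·Δ = −F gives Δ = (0.6749, 1.6093).
Then the next iterate is (a, b)₁ = (2.1749, 0.1093).
Re-evaluating at (2.1749, 0.1093): F = (0.972531, 2.576532), so ‖F‖₂ = 2.7540.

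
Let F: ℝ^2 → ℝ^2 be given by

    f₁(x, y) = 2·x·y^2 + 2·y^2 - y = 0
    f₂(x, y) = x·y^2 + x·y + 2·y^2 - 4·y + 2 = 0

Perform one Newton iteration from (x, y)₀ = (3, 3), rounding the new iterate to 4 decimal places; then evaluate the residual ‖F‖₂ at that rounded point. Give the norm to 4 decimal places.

At (3, 3): F = (69.0000, 44.0000).
Jacobian J = [[2·y^2, 4·x·y + 4·y - 1], [y^2 + y, 2·x·y + x + 4·y - 4]].
At the point, J = [[18.0000, 47.0000], [12.0000, 29.0000]] (det J = -42.0000).
Solving J·Δ = −F gives Δ = (-1.5952, -0.8571).
Then the next iterate is (x, y)₁ = (1.4048, 2.1429).
Re-evaluating at (1.4048, 2.1429): F = (19.942881, 12.073657), so ‖F‖₂ = 23.3129.

23.3129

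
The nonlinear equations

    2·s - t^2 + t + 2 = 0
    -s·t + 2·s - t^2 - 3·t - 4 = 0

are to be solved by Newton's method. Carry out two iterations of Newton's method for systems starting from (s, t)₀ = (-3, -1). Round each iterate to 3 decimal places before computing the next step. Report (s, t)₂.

(0.551, -1.379)

At (-3, -1): F = (-6.000, -11.000).
Jacobian J = [[2, -2·t + 1], [-t + 2, -s - 2·t - 3]].
At the point, J = [[2.000, 3.000], [3.000, 2.000]] (det J = -5.000).
Solving J·Δ = −F gives Δ = (4.200, -0.800).
Then the next iterate is (s, t)₁ = (1.200, -1.800).
Round to (1.200, -1.800) and repeat: F = (-0.640, 2.720), J = [[2.000, 4.600], [3.800, -0.600]].
Δ = (-0.649, 0.421), so (s, t)₂ = (0.551, -1.379).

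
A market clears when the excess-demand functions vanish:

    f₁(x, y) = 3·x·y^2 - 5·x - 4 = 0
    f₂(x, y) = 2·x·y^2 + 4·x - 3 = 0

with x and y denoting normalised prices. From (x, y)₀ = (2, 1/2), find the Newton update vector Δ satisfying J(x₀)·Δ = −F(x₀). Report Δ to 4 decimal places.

(-1.9545, 0.6989)

At (2, 1/2): F = (-12.5000, 6.0000).
Jacobian J = [[3·y^2 - 5, 6·x·y], [2·y^2 + 4, 4·x·y]].
At the point, J = [[-4.2500, 6.0000], [4.5000, 4.0000]] (det J = -44.0000).
Solving J·Δ = −F gives Δ = (-1.9545, 0.6989).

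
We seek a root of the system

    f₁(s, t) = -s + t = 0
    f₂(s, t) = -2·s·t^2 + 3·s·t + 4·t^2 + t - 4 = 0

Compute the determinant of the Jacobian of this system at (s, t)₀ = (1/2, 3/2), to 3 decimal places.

-11.500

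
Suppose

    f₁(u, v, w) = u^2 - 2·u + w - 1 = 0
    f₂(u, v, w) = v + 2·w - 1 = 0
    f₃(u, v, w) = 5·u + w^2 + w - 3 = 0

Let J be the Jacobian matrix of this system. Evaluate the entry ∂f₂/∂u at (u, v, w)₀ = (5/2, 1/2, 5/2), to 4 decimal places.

∂f₂/∂u = 0.
At (5/2, 1/2, 5/2) this is 0.0000.

0.0000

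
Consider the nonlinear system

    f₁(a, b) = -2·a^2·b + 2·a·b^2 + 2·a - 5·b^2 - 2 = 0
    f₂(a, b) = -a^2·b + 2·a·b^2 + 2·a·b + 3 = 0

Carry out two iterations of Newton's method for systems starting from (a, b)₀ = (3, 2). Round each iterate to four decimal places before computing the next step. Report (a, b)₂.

(2.4375, 0.1250)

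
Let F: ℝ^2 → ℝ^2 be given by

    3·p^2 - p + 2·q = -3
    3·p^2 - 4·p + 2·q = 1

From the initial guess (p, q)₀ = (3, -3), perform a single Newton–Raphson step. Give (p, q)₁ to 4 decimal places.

(-1.3333, 23.3333)

At (3, -3): F = (21.0000, 8.0000).
Jacobian J = [[6·p - 1, 2], [6·p - 4, 2]].
At the point, J = [[17.0000, 2.0000], [14.0000, 2.0000]] (det J = 6.0000).
Solving J·Δ = −F gives Δ = (-4.3333, 26.3333).
Then the next iterate is (p, q)₁ = (-1.3333, 23.3333).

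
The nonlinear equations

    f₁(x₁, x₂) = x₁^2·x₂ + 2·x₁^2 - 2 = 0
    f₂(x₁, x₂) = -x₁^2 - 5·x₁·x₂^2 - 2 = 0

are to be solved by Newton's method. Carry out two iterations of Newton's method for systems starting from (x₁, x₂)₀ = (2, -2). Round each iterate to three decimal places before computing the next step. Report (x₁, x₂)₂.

(1.369, -0.114)

At (2, -2): F = (-2.000, -46.000).
Jacobian J = [[2·x₁·x₂ + 4·x₁, x₁^2], [-2·x₁ - 5·x₂^2, -10·x₁·x₂]].
At the point, J = [[0.000, 4.000], [-24.000, 40.000]] (det J = 96.000).
Solving J·Δ = −F gives Δ = (-1.083, 0.500).
Then the next iterate is (x₁, x₂)₁ = (0.917, -1.500).
Round to (0.917, -1.500) and repeat: F = (-1.57956, -13.15714), J = [[0.917, 0.84089], [-13.084, 13.755]].
Δ = (0.452, 1.386), so (x₁, x₂)₂ = (1.369, -0.114).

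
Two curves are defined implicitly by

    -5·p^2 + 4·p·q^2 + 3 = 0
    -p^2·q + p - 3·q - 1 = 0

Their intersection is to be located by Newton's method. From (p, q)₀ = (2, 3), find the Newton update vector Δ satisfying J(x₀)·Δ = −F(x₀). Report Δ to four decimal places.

(-1.3822, -0.6851)

At (2, 3): F = (55.0000, -20.0000).
Jacobian J = [[-10·p + 4·q^2, 8·p·q], [-2·p·q + 1, -p^2 - 3]].
At the point, J = [[16.0000, 48.0000], [-11.0000, -7.0000]] (det J = 416.0000).
Solving J·Δ = −F gives Δ = (-1.3822, -0.6851).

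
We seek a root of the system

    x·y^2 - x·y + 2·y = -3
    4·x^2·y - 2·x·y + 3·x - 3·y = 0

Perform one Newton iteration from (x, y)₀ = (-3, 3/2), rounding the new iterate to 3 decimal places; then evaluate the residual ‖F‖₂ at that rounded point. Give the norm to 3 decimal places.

12.728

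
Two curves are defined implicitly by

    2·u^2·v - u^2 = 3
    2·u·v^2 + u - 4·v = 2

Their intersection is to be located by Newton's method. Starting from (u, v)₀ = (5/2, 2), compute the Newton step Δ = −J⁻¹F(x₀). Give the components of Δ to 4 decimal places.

At (5/2, 2): F = (15.7500, 12.5000).
Jacobian J = [[4·u·v - 2·u, 2·u^2], [2·v^2 + 1, 4·u·v - 4]].
At the point, J = [[15.0000, 12.5000], [9.0000, 16.0000]] (det J = 127.5000).
Solving J·Δ = −F gives Δ = (-0.7510, -0.3588).

(-0.7510, -0.3588)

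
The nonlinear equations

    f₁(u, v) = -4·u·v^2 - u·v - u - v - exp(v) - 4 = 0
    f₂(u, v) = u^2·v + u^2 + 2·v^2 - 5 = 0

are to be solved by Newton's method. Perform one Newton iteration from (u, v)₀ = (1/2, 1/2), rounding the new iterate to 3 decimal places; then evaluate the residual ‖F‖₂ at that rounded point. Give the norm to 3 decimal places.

At (1/2, 1/2): F = (-7.39872, -4.125).
Jacobian J = [[-4·v^2 - v - 1, -8·u·v - u - exp(v) - 1], [2·u·v + 2·u, u^2 + 4·v]].
At the point, J = [[-2.500, -5.14872], [1.500, 2.250]] (det J = 2.09808).
Solving J·Δ = −F gives Δ = (18.057, -10.205).
Then the next iterate is (u, v)₁ = (18.557, -9.705).
Re-evaluating at (18.557, -9.705): F = (-6824.07087, -2814.29933), so ‖F‖₂ = 7381.614.

7381.614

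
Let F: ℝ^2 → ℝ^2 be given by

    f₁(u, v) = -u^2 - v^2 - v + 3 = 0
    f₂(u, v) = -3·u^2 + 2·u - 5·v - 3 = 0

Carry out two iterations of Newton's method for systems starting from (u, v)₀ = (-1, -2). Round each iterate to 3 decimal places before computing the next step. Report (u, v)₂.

(-1.163, -1.877)

At (-1, -2): F = (0.000, 2.000).
Jacobian J = [[-2·u, -2·v - 1], [-6·u + 2, -5]].
At the point, J = [[2.000, 3.000], [8.000, -5.000]] (det J = -34.000).
Solving J·Δ = −F gives Δ = (-0.176, 0.118).
Then the next iterate is (u, v)₁ = (-1.176, -1.882).
Round to (-1.176, -1.882) and repeat: F = (-0.04290, -0.09093), J = [[2.352, 2.764], [9.056, -5.000]].
Δ = (0.013, 0.005), so (u, v)₂ = (-1.163, -1.877).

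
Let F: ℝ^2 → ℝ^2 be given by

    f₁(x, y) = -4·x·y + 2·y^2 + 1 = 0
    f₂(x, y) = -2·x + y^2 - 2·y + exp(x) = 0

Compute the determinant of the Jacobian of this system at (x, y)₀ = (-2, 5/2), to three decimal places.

J = [[-4·y, -4·x + 4·y], [exp(x) - 2, 2·y - 2]].
At the point, J = [[-10.000, 18.000], [-1.86466, 3.000]].
det J = 3.564.

3.564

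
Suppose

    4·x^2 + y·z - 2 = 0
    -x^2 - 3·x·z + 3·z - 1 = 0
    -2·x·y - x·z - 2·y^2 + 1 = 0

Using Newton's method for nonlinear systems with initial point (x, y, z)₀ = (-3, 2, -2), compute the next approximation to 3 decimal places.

(-1.659, 2.397, -0.508)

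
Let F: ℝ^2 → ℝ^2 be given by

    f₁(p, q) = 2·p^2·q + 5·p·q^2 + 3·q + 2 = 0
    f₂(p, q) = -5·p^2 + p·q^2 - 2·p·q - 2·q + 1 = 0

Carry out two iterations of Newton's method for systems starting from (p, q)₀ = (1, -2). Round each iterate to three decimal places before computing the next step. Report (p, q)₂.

(0.898, -0.705)

At (1, -2): F = (12.000, 8.000).
Jacobian J = [[4·p·q + 5·q^2, 2·p^2 + 10·p·q + 3], [-10·p + q^2 - 2·q, 2·p·q - 2·p - 2]].
At the point, J = [[12.000, -15.000], [-2.000, -8.000]] (det J = -126.000).
Solving J·Δ = −F gives Δ = (0.190, 0.952).
Then the next iterate is (p, q)₁ = (1.190, -1.048).
Round to (1.190, -1.048) and repeat: F = (2.42276, -0.18328), J = [[0.50304, -6.639], [-8.70570, -6.87424]].
Δ = (-0.292, 0.343), so (p, q)₂ = (0.898, -0.705).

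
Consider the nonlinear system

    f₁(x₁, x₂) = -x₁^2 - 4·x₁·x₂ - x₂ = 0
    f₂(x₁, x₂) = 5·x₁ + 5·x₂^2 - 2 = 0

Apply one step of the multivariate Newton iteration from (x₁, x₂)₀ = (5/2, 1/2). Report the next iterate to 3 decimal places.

At (5/2, 1/2): F = (-11.750, 11.750).
Jacobian J = [[-2·x₁ - 4·x₂, -4·x₁ - 1], [5, 10·x₂]].
At the point, J = [[-7.000, -11.000], [5.000, 5.000]] (det J = 20.000).
Solving J·Δ = −F gives Δ = (-3.525, 1.175).
Then the next iterate is (x₁, x₂)₁ = (-1.025, 1.675).

(-1.025, 1.675)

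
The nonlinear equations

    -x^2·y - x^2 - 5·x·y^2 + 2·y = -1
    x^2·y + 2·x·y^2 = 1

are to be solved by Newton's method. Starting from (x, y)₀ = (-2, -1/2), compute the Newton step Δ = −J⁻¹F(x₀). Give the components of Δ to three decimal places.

At (-2, -1/2): F = (0.500, -4.000).
Jacobian J = [[-2·x·y - 2·x - 5·y^2, -x^2 - 10·x·y + 2], [2·x·y + 2·y^2, x^2 + 4·x·y]].
At the point, J = [[0.750, -12.000], [2.500, 8.000]] (det J = 36.000).
Solving J·Δ = −F gives Δ = (1.222, 0.118).

(1.222, 0.118)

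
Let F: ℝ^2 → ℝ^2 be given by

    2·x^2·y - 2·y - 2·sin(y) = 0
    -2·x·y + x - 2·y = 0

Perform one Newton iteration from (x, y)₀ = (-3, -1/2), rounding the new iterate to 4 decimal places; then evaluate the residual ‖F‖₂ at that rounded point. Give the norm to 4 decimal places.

At (-3, -1/2): F = (-7.041149, -5.0000).
Jacobian J = [[4·x·y, 2·x^2 - 2·cos(y) - 2], [-2·y + 1, -2·x - 2]].
At the point, J = [[6.0000, 14.244835], [2.0000, 4.0000]] (det J = -4.489670).
Solving J·Δ = −F gives Δ = (9.5908, -3.5454).
Then the next iterate is (x, y)₁ = (6.5908, -4.0454).
Re-evaluating at (6.5908, -4.0454): F = (-344.933962, 68.006445), so ‖F‖₂ = 351.5741.

351.5741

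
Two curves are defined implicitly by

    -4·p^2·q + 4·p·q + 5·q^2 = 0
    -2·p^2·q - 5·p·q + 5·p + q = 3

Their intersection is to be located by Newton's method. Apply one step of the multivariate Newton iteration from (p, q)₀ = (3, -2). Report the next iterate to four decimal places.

At (3, -2): F = (68.0000, 76.0000).
Jacobian J = [[-8·p·q + 4·q, -4·p^2 + 4·p + 10·q], [-4·p·q - 5·q + 5, -2·p^2 - 5·p + 1]].
At the point, J = [[40.0000, -44.0000], [39.0000, -32.0000]] (det J = 436.0000).
Solving J·Δ = −F gives Δ = (-2.6789, -0.8899).
Then the next iterate is (p, q)₁ = (0.3211, -2.8899).

(0.3211, -2.8899)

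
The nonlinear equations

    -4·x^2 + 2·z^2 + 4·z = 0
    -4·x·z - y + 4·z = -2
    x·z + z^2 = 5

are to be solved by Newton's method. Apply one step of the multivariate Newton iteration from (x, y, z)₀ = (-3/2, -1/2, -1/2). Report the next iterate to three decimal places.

At (-3/2, -1/2, -1/2): F = (-10.500, -2.500, -4.000).
Jacobian J = [[-8·x, 0, 4·z + 4], [-4·z, -1, -4·x + 4], [z, 0, x + 2·z]].
At the point, J = [[12.000, 0.000, 2.000], [2.000, -1.000, 10.000], [-0.500, 0.000, -2.500]] (det J = 29.000).
Solving J·Δ = −F gives Δ = (1.181, -18.500, -1.836).
Then the next iterate is (x, y, z)₁ = (-0.319, -19.000, -2.336).

(-0.319, -19.000, -2.336)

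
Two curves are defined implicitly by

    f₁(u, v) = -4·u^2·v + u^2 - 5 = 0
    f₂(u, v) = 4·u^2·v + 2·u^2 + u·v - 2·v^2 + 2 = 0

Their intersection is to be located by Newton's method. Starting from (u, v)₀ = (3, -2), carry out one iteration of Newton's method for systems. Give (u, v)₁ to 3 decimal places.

At (3, -2): F = (76.000, -66.000).
Jacobian J = [[-8·u·v + 2·u, -4·u^2], [8·u·v + 4·u + v, 4·u^2 + u - 4·v]].
At the point, J = [[54.000, -36.000], [-38.000, 47.000]] (det J = 1170.000).
Solving J·Δ = −F gives Δ = (-1.022, 0.578).
Then the next iterate is (u, v)₁ = (1.978, -1.422).

(1.978, -1.422)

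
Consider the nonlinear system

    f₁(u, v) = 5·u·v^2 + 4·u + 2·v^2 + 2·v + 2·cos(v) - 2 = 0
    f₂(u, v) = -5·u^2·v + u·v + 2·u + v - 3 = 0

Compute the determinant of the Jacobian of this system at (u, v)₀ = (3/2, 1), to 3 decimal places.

153.055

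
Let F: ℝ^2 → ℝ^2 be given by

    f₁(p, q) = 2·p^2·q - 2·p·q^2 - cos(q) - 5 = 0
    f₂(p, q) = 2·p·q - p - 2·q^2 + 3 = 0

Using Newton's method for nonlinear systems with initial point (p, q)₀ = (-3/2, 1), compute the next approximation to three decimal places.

(-1.320, 0.954)

At (-3/2, 1): F = (1.95970, -0.500).
Jacobian J = [[4·p·q - 2·q^2, 2·p^2 - 4·p·q + sin(q)], [2·q - 1, 2·p - 4·q]].
At the point, J = [[-8.000, 11.34147], [1.000, -7.000]] (det J = 44.65853).
Solving J·Δ = −F gives Δ = (0.180, -0.046).
Then the next iterate is (p, q)₁ = (-1.320, 0.954).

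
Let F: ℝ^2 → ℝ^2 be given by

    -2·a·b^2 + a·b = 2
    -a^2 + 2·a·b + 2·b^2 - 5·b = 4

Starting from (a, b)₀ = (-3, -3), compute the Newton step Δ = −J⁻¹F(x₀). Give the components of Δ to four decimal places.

(-0.1636, 1.6522)

At (-3, -3): F = (61.0000, 38.0000).
Jacobian J = [[-2·b^2 + b, -4·a·b + a], [-2·a + 2·b, 2·a + 4·b - 5]].
At the point, J = [[-21.0000, -39.0000], [0.0000, -23.0000]] (det J = 483.0000).
Solving J·Δ = −F gives Δ = (-0.1636, 1.6522).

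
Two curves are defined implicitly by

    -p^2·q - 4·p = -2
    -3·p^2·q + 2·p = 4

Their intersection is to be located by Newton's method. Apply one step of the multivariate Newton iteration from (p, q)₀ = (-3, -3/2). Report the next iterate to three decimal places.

At (-3, -3/2): F = (27.500, 30.500).
Jacobian J = [[-2·p·q - 4, -p^2], [-6·p·q + 2, -3·p^2]].
At the point, J = [[-13.000, -9.000], [-25.000, -27.000]] (det J = 126.000).
Solving J·Δ = −F gives Δ = (3.714, -2.310).
Then the next iterate is (p, q)₁ = (0.714, -3.810).

(0.714, -3.810)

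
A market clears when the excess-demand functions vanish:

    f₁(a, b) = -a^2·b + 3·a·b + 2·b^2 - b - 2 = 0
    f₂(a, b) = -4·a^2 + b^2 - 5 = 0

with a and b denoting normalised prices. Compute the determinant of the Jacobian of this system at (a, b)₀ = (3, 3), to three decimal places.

210.000

J = [[-2·a·b + 3·b, -a^2 + 3·a + 4·b - 1], [-8·a, 2·b]].
At the point, J = [[-9.000, 11.000], [-24.000, 6.000]].
det J = 210.000.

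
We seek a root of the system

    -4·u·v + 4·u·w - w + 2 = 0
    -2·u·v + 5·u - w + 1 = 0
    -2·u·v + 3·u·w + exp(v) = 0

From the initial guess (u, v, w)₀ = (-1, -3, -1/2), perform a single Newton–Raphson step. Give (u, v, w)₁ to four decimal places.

(1.0282, -11.5448, -4.7795)

At (-1, -3, -1/2): F = (-7.5000, -9.5000, -4.450213).
Jacobian J = [[-4·v + 4·w, -4·u, 4·u - 1], [-2·v + 5, -2·u, -1], [-2·v + 3·w, -2·u + exp(v), 3·u]].
At the point, J = [[10.0000, 4.0000, -5.0000], [11.0000, 2.0000, -1.0000], [4.5000, 2.049787, -3.0000]] (det J = 6.759582).
Solving J·Δ = −F gives Δ = (2.0282, -8.5448, -4.2795).
Then the next iterate is (u, v, w)₁ = (1.0282, -11.5448, -4.7795).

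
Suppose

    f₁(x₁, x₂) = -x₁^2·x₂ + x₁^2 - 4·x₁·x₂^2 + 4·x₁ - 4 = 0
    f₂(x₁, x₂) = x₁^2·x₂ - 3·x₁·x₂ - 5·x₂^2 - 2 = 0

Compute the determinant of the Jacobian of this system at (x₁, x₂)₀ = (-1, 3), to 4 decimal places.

J = [[-2·x₁·x₂ + 2·x₁ - 4·x₂^2 + 4, -x₁^2 - 8·x₁·x₂], [2·x₁·x₂ - 3·x₂, x₁^2 - 3·x₁ - 10·x₂]].
At the point, J = [[-28.0000, 23.0000], [-15.0000, -26.0000]].
det J = 1073.0000.

1073.0000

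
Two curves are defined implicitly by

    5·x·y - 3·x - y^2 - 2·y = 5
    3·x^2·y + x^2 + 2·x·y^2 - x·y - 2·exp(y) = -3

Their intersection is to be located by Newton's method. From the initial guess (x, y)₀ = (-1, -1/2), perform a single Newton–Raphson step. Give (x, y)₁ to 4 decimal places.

(-0.4622, -0.7846)

At (-1, -1/2): F = (1.2500, 0.286939).
Jacobian J = [[5·y - 3, 5·x - 2·y - 2], [6·x·y + 2·x + 2·y^2 - y, 3·x^2 + 4·x·y - x - 2·exp(y)]].
At the point, J = [[-5.5000, -6.0000], [2.0000, 4.786939]] (det J = -14.328163).
Solving J·Δ = −F gives Δ = (0.5378, -0.2846).
Then the next iterate is (x, y)₁ = (-0.4622, -0.7846).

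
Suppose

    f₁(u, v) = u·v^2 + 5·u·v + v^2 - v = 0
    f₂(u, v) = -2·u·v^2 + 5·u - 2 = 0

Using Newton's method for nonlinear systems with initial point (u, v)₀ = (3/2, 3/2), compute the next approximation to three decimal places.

(0.224, 1.290)

At (3/2, 3/2): F = (15.375, -1.250).
Jacobian J = [[v^2 + 5·v, 2·u·v + 5·u + 2·v - 1], [-2·v^2 + 5, -4·u·v]].
At the point, J = [[9.750, 14.000], [0.500, -9.000]] (det J = -94.750).
Solving J·Δ = −F gives Δ = (-1.276, -0.210).
Then the next iterate is (u, v)₁ = (0.224, 1.290).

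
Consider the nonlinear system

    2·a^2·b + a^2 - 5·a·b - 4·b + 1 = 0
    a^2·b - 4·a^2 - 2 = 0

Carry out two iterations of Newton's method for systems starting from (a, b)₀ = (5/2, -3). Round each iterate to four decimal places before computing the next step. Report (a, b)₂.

(4.6722, 7.6202)

At (5/2, -3): F = (19.2500, -45.7500).
Jacobian J = [[4·a·b + 2·a - 5·b, 2·a^2 - 5·a - 4], [2·a·b - 8·a, a^2]].
At the point, J = [[-10.0000, -4.0000], [-35.0000, 6.2500]] (det J = -202.5000).
Solving J·Δ = −F gives Δ = (-0.3096, 5.5864).
Then the next iterate is (a, b)₁ = (2.1904, 2.5864).
Round to (2.1904, 2.5864) and repeat: F = (-8.055671, -8.782244), J = [[14.109802, -5.356296], [-6.192699, 4.797852]].
Δ = (2.4818, 5.0338), so (a, b)₂ = (4.6722, 7.6202).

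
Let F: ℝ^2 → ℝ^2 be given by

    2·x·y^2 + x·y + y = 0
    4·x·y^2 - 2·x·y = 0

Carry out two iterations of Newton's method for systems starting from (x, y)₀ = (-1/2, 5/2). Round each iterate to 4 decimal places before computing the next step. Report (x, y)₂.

(-0.5000, 0.8469)

At (-1/2, 5/2): F = (-5.0000, -10.0000).
Jacobian J = [[2·y^2 + y, 4·x·y + x + 1], [4·y^2 - 2·y, 8·x·y - 2·x]].
At the point, J = [[15.0000, -4.5000], [20.0000, -9.0000]] (det J = -45.0000).
Solving J·Δ = −F gives Δ = (0.0000, -1.1111).
Then the next iterate is (x, y)₁ = (-0.5000, 1.3889).
Round to (-0.5000, 1.3889) and repeat: F = (-1.234593, -2.469186), J = [[5.246986, -2.2778], [4.938373, -4.5556]].
Δ = (0.0000, -0.5420), so (x, y)₂ = (-0.5000, 0.8469).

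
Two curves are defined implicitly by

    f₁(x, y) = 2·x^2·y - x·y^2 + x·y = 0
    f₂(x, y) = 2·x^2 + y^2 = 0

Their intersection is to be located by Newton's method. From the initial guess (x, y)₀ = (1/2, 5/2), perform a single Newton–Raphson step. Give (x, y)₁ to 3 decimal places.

At (1/2, 5/2): F = (-0.625, 6.750).
Jacobian J = [[4·x·y - y^2 + y, 2·x^2 - 2·x·y + x], [4·x, 2·y]].
At the point, J = [[1.250, -1.500], [2.000, 5.000]] (det J = 9.250).
Solving J·Δ = −F gives Δ = (-0.757, -1.047).
Then the next iterate is (x, y)₁ = (-0.257, 1.453).

(-0.257, 1.453)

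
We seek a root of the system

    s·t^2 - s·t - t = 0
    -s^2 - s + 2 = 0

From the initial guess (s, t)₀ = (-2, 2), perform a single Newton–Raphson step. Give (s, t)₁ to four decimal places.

(-2.0000, 1.1429)

At (-2, 2): F = (-6.0000, 0.0000).
Jacobian J = [[t^2 - t, 2·s·t - s - 1], [-2·s - 1, 0]].
At the point, J = [[2.0000, -7.0000], [3.0000, 0.0000]] (det J = 21.0000).
Solving J·Δ = −F gives Δ = (0.0000, -0.8571).
Then the next iterate is (s, t)₁ = (-2.0000, 1.1429).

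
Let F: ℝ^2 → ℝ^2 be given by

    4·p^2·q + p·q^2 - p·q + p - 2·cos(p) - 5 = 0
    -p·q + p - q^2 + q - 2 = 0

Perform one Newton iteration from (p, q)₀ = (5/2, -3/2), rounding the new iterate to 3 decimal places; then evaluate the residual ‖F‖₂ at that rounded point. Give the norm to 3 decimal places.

At (5/2, -3/2): F = (-29.02271, 0.500).
Jacobian J = [[8·p·q + q^2 - q + 2·sin(p) + 1, 4·p^2 + 2·p·q - p], [-q + 1, -p - 2·q + 1]].
At the point, J = [[-24.05306, 15.000], [2.500, 1.500]] (det J = -73.57958).
Solving J·Δ = −F gives Δ = (-0.694, 0.823).
Then the next iterate is (p, q)₁ = (1.806, -0.677).
Re-evaluating at (1.806, -0.677): F = (-9.51002, -0.10667), so ‖F‖₂ = 9.511.

9.511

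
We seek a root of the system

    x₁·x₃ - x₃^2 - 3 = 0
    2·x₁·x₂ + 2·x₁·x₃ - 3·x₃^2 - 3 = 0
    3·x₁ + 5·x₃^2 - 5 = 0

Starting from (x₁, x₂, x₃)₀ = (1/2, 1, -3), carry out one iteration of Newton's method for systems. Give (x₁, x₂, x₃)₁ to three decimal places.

(-1.418, 2.688, -1.809)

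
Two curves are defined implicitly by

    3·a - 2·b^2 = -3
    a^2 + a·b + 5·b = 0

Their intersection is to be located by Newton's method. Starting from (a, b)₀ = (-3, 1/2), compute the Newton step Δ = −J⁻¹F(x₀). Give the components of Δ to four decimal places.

(1.4000, -1.1500)

At (-3, 1/2): F = (-6.5000, 10.0000).
Jacobian J = [[3, -4·b], [2·a + b, a + 5]].
At the point, J = [[3.0000, -2.0000], [-5.5000, 2.0000]] (det J = -5.0000).
Solving J·Δ = −F gives Δ = (1.4000, -1.1500).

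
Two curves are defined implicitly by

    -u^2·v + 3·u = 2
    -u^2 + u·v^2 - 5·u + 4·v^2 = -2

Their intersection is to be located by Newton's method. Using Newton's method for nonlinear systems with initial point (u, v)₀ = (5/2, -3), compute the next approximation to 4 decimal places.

(1.5331, -1.9047)

At (5/2, -3): F = (24.2500, 41.7500).
Jacobian J = [[-2·u·v + 3, -u^2], [-2·u + v^2 - 5, 2·u·v + 8·v]].
At the point, J = [[18.0000, -6.2500], [-1.0000, -39.0000]] (det J = -708.2500).
Solving J·Δ = −F gives Δ = (-0.9669, 1.0953).
Then the next iterate is (u, v)₁ = (1.5331, -1.9047).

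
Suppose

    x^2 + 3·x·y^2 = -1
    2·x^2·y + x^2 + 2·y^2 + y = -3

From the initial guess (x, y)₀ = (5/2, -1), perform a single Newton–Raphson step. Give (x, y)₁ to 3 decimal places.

At (5/2, -1): F = (14.750, -2.250).
Jacobian J = [[2·x + 3·y^2, 6·x·y], [4·x·y + 2·x, 2·x^2 + 4·y + 1]].
At the point, J = [[8.000, -15.000], [-5.000, 9.500]] (det J = 1.000).
Solving J·Δ = −F gives Δ = (-106.375, -55.750).
Then the next iterate is (x, y)₁ = (-103.875, -56.750).

(-103.875, -56.750)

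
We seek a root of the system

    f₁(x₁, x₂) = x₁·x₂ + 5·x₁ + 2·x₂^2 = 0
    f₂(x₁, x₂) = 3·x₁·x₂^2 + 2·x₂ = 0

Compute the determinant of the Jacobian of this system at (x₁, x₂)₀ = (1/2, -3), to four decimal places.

J = [[x₂ + 5, x₁ + 4·x₂], [3·x₂^2, 6·x₁·x₂ + 2]].
At the point, J = [[2.0000, -11.5000], [27.0000, -7.0000]].
det J = 296.5000.

296.5000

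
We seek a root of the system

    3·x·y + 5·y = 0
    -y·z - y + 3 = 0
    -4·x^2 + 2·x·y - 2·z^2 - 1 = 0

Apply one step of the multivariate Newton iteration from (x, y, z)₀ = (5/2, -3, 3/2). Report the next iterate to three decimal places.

(1.558, -0.678, -0.065)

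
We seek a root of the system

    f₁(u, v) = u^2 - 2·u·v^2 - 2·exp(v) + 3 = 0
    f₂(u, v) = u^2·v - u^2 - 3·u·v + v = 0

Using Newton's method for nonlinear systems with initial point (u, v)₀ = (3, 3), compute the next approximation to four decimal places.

(5.4904, 1.5289)

At (3, 3): F = (-82.171074, -6.0000).
Jacobian J = [[2·u - 2·v^2, -4·u·v - 2·exp(v)], [2·u·v - 2·u - 3·v, u^2 - 3·u + 1]].
At the point, J = [[-12.0000, -76.171074], [3.0000, 1.0000]] (det J = 216.513222).
Solving J·Δ = −F gives Δ = (2.4904, -1.4711).
Then the next iterate is (u, v)₁ = (5.4904, 1.5289).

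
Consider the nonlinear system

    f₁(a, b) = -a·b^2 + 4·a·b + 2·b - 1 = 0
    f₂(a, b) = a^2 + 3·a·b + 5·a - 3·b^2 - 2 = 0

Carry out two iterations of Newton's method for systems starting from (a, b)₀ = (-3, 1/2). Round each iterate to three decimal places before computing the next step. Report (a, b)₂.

At (-3, 1/2): F = (-5.250, -13.250).
Jacobian J = [[-b^2 + 4·b, -2·a·b + 4·a + 2], [2·a + 3·b + 5, 3·a - 6·b]].
At the point, J = [[1.750, -7.000], [0.500, -12.000]] (det J = -17.500).
Solving J·Δ = −F gives Δ = (-1.700, -1.175).
Then the next iterate is (a, b)₁ = (-4.700, -0.675).
Round to (-4.700, -0.675) and repeat: F = (12.48144, 4.74063), J = [[-3.15563, -23.145], [-6.425, -10.050]].
Δ = (-0.134, 0.558), so (a, b)₂ = (-4.834, -0.117).

(-4.834, -0.117)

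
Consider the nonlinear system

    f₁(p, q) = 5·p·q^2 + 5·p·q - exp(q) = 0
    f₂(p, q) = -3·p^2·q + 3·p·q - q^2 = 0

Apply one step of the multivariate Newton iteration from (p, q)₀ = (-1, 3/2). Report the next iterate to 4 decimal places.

(-0.5899, 0.8651)

At (-1, 3/2): F = (-23.231689, -11.2500).
Jacobian J = [[5·q^2 + 5·q, 10·p·q + 5·p - exp(q)], [-6·p·q + 3·q, -3·p^2 + 3·p - 2·q]].
At the point, J = [[18.7500, -24.481689], [13.5000, -9.0000]] (det J = 161.752802).
Solving J·Δ = −F gives Δ = (0.4101, -0.6349).
Then the next iterate is (p, q)₁ = (-0.5899, 0.8651).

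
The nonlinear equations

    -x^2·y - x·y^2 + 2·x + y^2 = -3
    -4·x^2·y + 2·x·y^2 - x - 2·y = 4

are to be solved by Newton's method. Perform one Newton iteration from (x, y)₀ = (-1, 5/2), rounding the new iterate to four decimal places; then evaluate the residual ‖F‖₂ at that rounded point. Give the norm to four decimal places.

At (-1, 5/2): F = (11.0000, -30.5000).
Jacobian J = [[-2·x·y - y^2 + 2, -x^2 - 2·x·y + 2·y], [-8·x·y + 2·y^2 - 1, -4·x^2 + 4·x·y - 2]].
At the point, J = [[0.7500, 9.0000], [31.5000, -16.0000]] (det J = -295.5000).
Solving J·Δ = −F gives Δ = (0.3333, -1.2500).
Then the next iterate is (x, y)₁ = (-0.6667, 1.2500).
Re-evaluating at (-0.6667, 1.2500): F = (3.715208, -10.139182), so ‖F‖₂ = 10.7984.

10.7984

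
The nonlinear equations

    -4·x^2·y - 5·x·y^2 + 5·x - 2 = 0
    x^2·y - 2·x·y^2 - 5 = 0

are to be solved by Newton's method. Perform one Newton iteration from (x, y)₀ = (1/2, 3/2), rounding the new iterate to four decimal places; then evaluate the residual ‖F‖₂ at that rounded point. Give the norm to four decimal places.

707.5284

At (1/2, 3/2): F = (-6.6250, -6.8750).
Jacobian J = [[-8·x·y - 5·y^2 + 5, -4·x^2 - 10·x·y], [2·x·y - 2·y^2, x^2 - 4·x·y]].
At the point, J = [[-12.2500, -8.5000], [-3.0000, -2.7500]] (det J = 8.1875).
Solving J·Δ = −F gives Δ = (4.9122, -7.8588).
Then the next iterate is (x, y)₁ = (5.4122, -6.3588).
Re-evaluating at (5.4122, -6.3588): F = (-324.087046, -628.938832), so ‖F‖₂ = 707.5284.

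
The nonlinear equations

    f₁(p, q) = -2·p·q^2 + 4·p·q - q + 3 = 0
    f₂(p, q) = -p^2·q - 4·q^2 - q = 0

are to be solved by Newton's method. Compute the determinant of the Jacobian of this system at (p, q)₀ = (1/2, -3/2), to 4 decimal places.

-118.8750

J = [[-2·q^2 + 4·q, -4·p·q + 4·p - 1], [-2·p·q, -p^2 - 8·q - 1]].
At the point, J = [[-10.5000, 4.0000], [1.5000, 10.7500]].
det J = -118.8750.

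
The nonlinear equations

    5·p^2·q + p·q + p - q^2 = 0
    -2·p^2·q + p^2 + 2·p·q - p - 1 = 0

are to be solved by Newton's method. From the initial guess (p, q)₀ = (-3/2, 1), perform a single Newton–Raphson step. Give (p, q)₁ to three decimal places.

(-1.236, 0.508)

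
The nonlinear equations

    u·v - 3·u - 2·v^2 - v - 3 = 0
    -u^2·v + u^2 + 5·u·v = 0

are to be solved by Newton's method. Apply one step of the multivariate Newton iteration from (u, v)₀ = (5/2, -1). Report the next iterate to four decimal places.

At (5/2, -1): F = (-14.0000, 0.0000).
Jacobian J = [[v - 3, u - 4·v - 1], [-2·u·v + 2·u + 5·v, -u^2 + 5·u]].
At the point, J = [[-4.0000, 5.5000], [5.0000, 6.2500]] (det J = -52.5000).
Solving J·Δ = −F gives Δ = (-1.6667, 1.3333).
Then the next iterate is (u, v)₁ = (0.8333, 0.3333).

(0.8333, 0.3333)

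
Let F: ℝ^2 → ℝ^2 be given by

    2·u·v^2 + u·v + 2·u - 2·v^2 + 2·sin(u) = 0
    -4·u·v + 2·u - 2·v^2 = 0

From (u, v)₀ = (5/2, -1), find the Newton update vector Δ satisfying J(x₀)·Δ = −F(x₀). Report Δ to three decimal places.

(-0.422, 1.745)

At (5/2, -1): F = (6.69694, 13.000).
Jacobian J = [[2·v^2 + v + 2·cos(u) + 2, 4·u·v + u - 4·v], [-4·v + 2, -4·u - 4·v]].
At the point, J = [[1.39771, -3.500], [6.000, -6.000]] (det J = 12.61372).
Solving J·Δ = −F gives Δ = (-0.422, 1.745).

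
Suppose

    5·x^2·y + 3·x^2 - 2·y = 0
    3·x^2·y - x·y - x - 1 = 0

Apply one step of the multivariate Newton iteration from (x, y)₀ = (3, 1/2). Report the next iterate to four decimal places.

(1.2535, 0.7125)

At (3, 1/2): F = (48.5000, 8.0000).
Jacobian J = [[10·x·y + 6·x, 5·x^2 - 2], [6·x·y - y - 1, 3·x^2 - x]].
At the point, J = [[33.0000, 43.0000], [7.5000, 24.0000]] (det J = 469.5000).
Solving J·Δ = −F gives Δ = (-1.7465, 0.2125).
Then the next iterate is (x, y)₁ = (1.2535, 0.7125).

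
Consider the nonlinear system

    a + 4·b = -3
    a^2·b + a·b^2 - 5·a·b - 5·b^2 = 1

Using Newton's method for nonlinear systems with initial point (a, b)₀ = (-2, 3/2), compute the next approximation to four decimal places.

(-0.2632, -0.6842)

At (-2, 3/2): F = (7.0000, 4.2500).
Jacobian J = [[1, 4], [2·a·b + b^2 - 5·b, a^2 + 2·a·b - 5·a - 10·b]].
At the point, J = [[1.0000, 4.0000], [-11.2500, -7.0000]] (det J = 38.0000).
Solving J·Δ = −F gives Δ = (1.7368, -2.1842).
Then the next iterate is (a, b)₁ = (-0.2632, -0.6842).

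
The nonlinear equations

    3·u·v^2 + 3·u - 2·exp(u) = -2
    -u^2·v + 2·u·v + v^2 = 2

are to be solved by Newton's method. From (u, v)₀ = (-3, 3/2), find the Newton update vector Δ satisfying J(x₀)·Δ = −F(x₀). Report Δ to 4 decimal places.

(1.3091, -0.5450)

At (-3, 3/2): F = (-27.349574, -22.2500).
Jacobian J = [[3·v^2 - 2·exp(u) + 3, 6·u·v], [-2·u·v + 2·v, -u^2 + 2·u + 2·v]].
At the point, J = [[9.650426, -27.0000], [12.0000, -12.0000]] (det J = 208.194890).
Solving J·Δ = −F gives Δ = (1.3091, -0.5450).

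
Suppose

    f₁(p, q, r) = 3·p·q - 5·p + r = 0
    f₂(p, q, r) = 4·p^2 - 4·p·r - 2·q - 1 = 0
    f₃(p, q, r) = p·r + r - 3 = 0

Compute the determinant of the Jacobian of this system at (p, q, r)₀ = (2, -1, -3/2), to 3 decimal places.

-279.000

J = [[3·q - 5, 3·p, 1], [8·p - 4·r, -2, -4·p], [r, 0, p + 1]].
At the point, J = [[-8.000, 6.000, 1.000], [22.000, -2.000, -8.000], [-1.500, 0.000, 3.000]].
det J = -279.000.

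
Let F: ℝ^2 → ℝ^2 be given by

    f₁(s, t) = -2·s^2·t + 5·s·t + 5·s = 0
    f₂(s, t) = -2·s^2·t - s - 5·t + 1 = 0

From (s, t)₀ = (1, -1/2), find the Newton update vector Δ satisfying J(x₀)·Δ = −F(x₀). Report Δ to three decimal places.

(-1.014, 0.355)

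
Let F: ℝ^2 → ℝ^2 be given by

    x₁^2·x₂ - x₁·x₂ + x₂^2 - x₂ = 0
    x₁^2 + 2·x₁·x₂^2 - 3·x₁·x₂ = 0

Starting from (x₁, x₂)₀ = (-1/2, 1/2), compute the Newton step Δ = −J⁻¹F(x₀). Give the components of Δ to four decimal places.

At (-1/2, 1/2): F = (0.1250, 0.7500).
Jacobian J = [[2·x₁·x₂ - x₂, x₁^2 - x₁ + 2·x₂ - 1], [2·x₁ + 2·x₂^2 - 3·x₂, 4·x₁·x₂ - 3·x₁]].
At the point, J = [[-1.0000, 0.7500], [-2.0000, 0.5000]] (det J = 1.0000).
Solving J·Δ = −F gives Δ = (0.5000, 0.5000).

(0.5000, 0.5000)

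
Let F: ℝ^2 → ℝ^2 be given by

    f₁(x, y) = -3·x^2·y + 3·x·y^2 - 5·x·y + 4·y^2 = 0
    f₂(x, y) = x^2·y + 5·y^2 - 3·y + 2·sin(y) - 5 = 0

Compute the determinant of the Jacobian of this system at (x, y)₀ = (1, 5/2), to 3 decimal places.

J = [[-6·x·y + 3·y^2 - 5·y, -3·x^2 + 6·x·y - 5·x + 8·y], [2·x·y, x^2 + 10·y + 2·cos(y) - 3]].
At the point, J = [[-8.750, 27.000], [5.000, 21.39771]].
det J = -322.230.

-322.230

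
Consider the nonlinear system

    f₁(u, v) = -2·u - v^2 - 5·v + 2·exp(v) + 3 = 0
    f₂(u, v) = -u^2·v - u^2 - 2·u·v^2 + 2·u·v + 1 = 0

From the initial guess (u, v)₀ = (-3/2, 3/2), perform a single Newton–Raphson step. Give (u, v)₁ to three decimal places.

(0.144, -0.498)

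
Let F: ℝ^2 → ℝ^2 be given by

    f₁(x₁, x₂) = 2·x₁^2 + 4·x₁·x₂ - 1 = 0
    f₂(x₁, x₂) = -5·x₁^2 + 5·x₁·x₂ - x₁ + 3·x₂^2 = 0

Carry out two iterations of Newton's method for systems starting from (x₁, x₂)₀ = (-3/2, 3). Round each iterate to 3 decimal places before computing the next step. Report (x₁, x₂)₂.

At (-3/2, 3): F = (-14.500, -5.250).
Jacobian J = [[4·x₁ + 4·x₂, 4·x₁], [-10·x₁ + 5·x₂ - 1, 5·x₁ + 6·x₂]].
At the point, J = [[6.000, -6.000], [29.000, 10.500]] (det J = 237.000).
Solving J·Δ = −F gives Δ = (0.775, -1.641).
Then the next iterate is (x₁, x₂)₁ = (-0.725, 1.359).
Round to (-0.725, 1.359) and repeat: F = (-3.88985, -1.28886), J = [[2.536, -2.900], [13.045, 4.529]].
Δ = (0.433, -0.963), so (x₁, x₂)₂ = (-0.292, 0.396).

(-0.292, 0.396)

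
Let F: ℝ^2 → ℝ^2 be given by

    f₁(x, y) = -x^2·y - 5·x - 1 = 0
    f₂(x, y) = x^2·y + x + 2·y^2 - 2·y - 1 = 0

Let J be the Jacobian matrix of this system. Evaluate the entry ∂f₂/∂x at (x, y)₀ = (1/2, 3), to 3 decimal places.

∂f₂/∂x = 2·x·y + 1.
At (1/2, 3) this is 4.000.

4.000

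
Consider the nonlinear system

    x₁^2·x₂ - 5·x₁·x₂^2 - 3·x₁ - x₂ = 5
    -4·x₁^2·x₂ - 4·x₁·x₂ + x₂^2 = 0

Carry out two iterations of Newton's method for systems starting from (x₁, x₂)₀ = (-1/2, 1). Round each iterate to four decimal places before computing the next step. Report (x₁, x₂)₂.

(-1.1771, 0.5389)

At (-1/2, 1): F = (-1.7500, 2.0000).
Jacobian J = [[2·x₁·x₂ - 5·x₂^2 - 3, x₁^2 - 10·x₁·x₂ - 1], [-8·x₁·x₂ - 4·x₂, -4·x₁^2 - 4·x₁ + 2·x₂]].
At the point, J = [[-9.0000, 4.2500], [0.0000, 3.0000]] (det J = -27.0000).
Solving J·Δ = −F gives Δ = (-0.5093, -0.6667).
Then the next iterate is (x₁, x₂)₁ = (-1.0093, 0.3333).
Round to (-1.0093, 0.3333) and repeat: F = (-1.405262, 0.098575), J = [[-4.228244, 3.382683], [1.357998, 0.629054]].
Δ = (-0.1678, 0.2056), so (x₁, x₂)₂ = (-1.1771, 0.5389).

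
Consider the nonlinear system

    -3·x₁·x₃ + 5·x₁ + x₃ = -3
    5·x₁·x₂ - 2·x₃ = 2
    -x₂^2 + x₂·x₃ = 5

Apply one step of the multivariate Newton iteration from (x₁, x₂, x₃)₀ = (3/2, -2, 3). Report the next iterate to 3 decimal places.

At (3/2, -2, 3): F = (0.000, -23.000, -15.000).
Jacobian J = [[-3·x₃ + 5, 0, -3·x₁ + 1], [5·x₂, 5·x₁, -2], [0, -2·x₂ + x₃, x₂]].
At the point, J = [[-4.000, 0.000, -3.500], [-10.000, 7.500, -2.000], [0.000, 7.000, -2.000]] (det J = 249.000).
Solving J·Δ = −F gives Δ = (-0.682, 2.365, 0.779).
Then the next iterate is (x₁, x₂, x₃)₁ = (0.818, 0.365, 3.779).

(0.818, 0.365, 3.779)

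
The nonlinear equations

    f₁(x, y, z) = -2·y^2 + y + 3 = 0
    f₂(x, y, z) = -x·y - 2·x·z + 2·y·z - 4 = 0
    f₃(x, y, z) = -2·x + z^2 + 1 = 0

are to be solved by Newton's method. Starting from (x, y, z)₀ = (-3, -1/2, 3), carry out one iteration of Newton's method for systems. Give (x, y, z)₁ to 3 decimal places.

(-5.565, -1.167, -0.522)

At (-3, -1/2, 3): F = (2.000, 9.500, 16.000).
Jacobian J = [[0, -4·y + 1, 0], [-y - 2·z, -x + 2·z, -2·x + 2·y], [-2, 0, 2·z]].
At the point, J = [[0.000, 3.000, 0.000], [-5.500, 9.000, 5.000], [-2.000, 0.000, 6.000]] (det J = 69.000).
Solving J·Δ = −F gives Δ = (-2.565, -0.667, -3.522).
Then the next iterate is (x, y, z)₁ = (-5.565, -1.167, -0.522).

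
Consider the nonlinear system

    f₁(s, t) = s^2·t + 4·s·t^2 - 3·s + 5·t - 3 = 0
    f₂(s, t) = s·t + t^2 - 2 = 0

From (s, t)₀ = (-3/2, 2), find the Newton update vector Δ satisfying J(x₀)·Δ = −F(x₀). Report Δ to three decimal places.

At (-3/2, 2): F = (-8.000, -1.000).
Jacobian J = [[2·s·t + 4·t^2 - 3, s^2 + 8·s·t + 5], [t, s + 2·t]].
At the point, J = [[7.000, -16.750], [2.000, 2.500]] (det J = 51.000).
Solving J·Δ = −F gives Δ = (0.721, -0.176).

(0.721, -0.176)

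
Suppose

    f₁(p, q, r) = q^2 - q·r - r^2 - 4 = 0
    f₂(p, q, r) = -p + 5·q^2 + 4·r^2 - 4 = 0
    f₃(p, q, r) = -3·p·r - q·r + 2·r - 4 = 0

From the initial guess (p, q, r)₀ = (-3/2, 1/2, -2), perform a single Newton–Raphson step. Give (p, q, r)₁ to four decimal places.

(-0.2768, 1.4260, -0.8652)

At (-3/2, 1/2, -2): F = (-6.7500, 14.7500, -16.0000).
Jacobian J = [[0, 2·q - r, -q - 2·r], [-1, 10·q, 8·r], [-3·r, -r, -3·p - q + 2]].
At the point, J = [[0.0000, 3.0000, 3.5000], [-1.0000, 5.0000, -16.0000], [6.0000, 2.0000, 6.0000]] (det J = -382.0000).
Solving J·Δ = −F gives Δ = (1.2232, 0.9260, 1.1348).
Then the next iterate is (p, q, r)₁ = (-0.2768, 1.4260, -0.8652).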